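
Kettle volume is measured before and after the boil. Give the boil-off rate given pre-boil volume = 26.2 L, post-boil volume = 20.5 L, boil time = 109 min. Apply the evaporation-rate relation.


rate = (V_pre − V_post) / (t_min/60)
rate = (26.2 − 20.5) / (109/60)

3.1376 L/hr


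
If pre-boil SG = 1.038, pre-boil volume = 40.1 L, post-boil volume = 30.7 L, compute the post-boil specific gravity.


SG_post = 1 + (SG_pre − 1)·V_pre/V_post
pts_pre = (1.038 − 1)·1000 = 38.0000
pts_post = 38.0000·40.1/30.7 = 49.6352
SG_post = 1 + 49.6352/1000

1.0496


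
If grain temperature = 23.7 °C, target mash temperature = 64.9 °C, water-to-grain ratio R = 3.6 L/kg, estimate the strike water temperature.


T_strike = (0.41/R)·(T_mash − T_grain) + T_mash
T_strike = (0.41/3.6)·(64.9 − 23.7) + 64.9

69.5922 °C


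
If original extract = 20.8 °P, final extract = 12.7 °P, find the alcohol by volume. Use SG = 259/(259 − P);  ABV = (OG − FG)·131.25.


OG = 259/(259 − 20.8) = 1.0873
FG = 259/(259 − 12.7) = 1.0516
ABV = (1.0873 − 1.0516)·131.25

4.6933 % ABV


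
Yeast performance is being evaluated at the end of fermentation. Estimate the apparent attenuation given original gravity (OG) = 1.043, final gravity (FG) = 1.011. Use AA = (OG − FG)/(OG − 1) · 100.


AA = (1.043 − 1.011)/(1.043 − 1) · 100

74.4186 %


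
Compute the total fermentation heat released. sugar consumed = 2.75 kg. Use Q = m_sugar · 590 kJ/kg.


Q = 2.75 · 590

1622.5000 kJ


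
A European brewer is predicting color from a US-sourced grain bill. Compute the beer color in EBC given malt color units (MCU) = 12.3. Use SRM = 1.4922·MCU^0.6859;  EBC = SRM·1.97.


SRM = 1.4922·12.3^0.6859 = 8.3444
EBC = 8.3444·1.97

16.4384 EBC


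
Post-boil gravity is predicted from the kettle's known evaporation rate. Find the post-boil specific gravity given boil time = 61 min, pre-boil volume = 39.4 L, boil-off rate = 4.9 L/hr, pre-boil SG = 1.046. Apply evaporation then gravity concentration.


V_post = V_pre − rate·(t/60);  SG_post = 1 + (SG_pre−1)·V_pre/V_post
V_post = 39.4 − 4.9·(61/60) = 34.4183
SG_post = 1 + (1.046 − 1)·39.4/34.4183

1.0527


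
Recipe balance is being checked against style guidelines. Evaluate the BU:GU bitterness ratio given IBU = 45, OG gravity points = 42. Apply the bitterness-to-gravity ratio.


BU:GU = IBU / OG_points
BU:GU = 45 / 42

1.0714


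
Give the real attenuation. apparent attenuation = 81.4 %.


RA = AA · 0.8192
RA = 81.4 · 0.8192

66.6829 %


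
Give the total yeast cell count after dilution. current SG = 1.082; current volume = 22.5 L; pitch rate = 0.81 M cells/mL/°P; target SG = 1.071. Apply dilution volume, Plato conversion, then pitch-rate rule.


V_w = V·((SG_c−1)/(SG_t−1)−1);  °P = 259 − 259/SG_t;  cells = rate·(V+V_w)·°P
V_w = 22.5·((1.082−1)/(1.071−1)−1) = 3.4859
V_final = 22.5 + 3.4859 = 25.9859
°P = 259 − 259/1.071 = 17.1699
cells = 0.81·25.9859·17.1699

361.4029 billion cells


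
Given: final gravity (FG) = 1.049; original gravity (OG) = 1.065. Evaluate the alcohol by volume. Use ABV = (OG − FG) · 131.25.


ABV = (1.065 − 1.049) · 131.25

2.1000 % ABV


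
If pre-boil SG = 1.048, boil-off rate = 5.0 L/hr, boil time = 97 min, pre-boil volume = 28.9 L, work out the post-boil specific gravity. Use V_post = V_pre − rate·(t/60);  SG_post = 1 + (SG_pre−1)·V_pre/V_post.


V_post = 28.9 − 5.0·(97/60) = 20.8167
SG_post = 1 + (1.048 − 1)·28.9/20.8167

1.0666


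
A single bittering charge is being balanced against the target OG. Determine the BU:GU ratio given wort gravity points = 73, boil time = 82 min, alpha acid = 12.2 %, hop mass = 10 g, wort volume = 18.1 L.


U = 1.65·0.000125^(GP/1000)·(1−e^(−0.04t))/4.15;  IBU = (α/100)·m·U·1000/V;  BU:GU = IBU/GP
U = 1.65·0.000125^(73/1000)·(1−e^(−0.04·82))/4.15 = 0.1985
IBU = (12.2/100)·10·0.1985·1000/18.1 = 13.3824
BU:GU = 13.3824/73

0.1833


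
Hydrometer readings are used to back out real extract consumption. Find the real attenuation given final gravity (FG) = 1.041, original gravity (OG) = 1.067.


AA = (OG−FG)/(OG−1)·100;  RA = AA·0.8192
AA = (1.067 − 1.041)/(1.067 − 1)·100 = 38.8060
RA = 38.8060·0.8192

31.7899 %


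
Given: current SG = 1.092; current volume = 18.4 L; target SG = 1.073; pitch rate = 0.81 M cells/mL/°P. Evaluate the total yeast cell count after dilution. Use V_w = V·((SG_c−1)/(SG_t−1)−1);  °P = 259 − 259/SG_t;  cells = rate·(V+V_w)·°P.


V_w = 18.4·((1.092−1)/(1.073−1)−1) = 4.7890
V_final = 18.4 + 4.7890 = 23.1890
°P = 259 − 259/1.073 = 17.6207
cells = 0.81·23.1890·17.6207

330.9716 billion cells


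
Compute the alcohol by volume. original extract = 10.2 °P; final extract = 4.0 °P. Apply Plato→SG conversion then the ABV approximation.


SG = 259/(259 − P);  ABV = (OG − FG)·131.25
OG = 259/(259 − 10.2) = 1.0410
FG = 259/(259 − 4.0) = 1.0157
ABV = (1.0410 − 1.0157)·131.25

3.3220 % ABV


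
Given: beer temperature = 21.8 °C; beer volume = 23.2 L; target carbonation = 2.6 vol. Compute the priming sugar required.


residual = 14.695·(0.01821 + 0.09011·e^(−0.04·T));  sugar = (target − residual)·4.0·V
residual = 14.695·(0.01821 + 0.09011·e^(−0.04·21.8)) = 0.8212
sugar = (2.6 − 0.8212)·4.0·23.2

165.0681 g


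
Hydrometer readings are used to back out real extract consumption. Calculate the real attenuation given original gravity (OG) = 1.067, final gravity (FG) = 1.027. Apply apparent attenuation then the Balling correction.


AA = (OG−FG)/(OG−1)·100;  RA = AA·0.8192
AA = (1.067 − 1.027)/(1.067 − 1)·100 = 59.7015
RA = 59.7015·0.8192

48.9075 %


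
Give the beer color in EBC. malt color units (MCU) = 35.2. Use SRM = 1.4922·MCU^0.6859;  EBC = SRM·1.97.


SRM = 1.4922·35.2^0.6859 = 17.1633
EBC = 17.1633·1.97

33.8117 EBC


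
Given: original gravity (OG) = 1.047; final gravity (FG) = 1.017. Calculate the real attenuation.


AA = (OG−FG)/(OG−1)·100;  RA = AA·0.8192
AA = (1.047 − 1.017)/(1.047 − 1)·100 = 63.8298
RA = 63.8298·0.8192

52.2894 %


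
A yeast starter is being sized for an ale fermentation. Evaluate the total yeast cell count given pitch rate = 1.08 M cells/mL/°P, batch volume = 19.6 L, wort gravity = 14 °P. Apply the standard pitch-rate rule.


cells (billions) = rate · V_L · °P
cells = 1.08 · 19.6 · 14

296.3520 billion cells


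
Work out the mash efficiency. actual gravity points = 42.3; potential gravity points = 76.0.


efficiency = actual / potential × 100
efficiency = 42.3 / 76.0 × 100

55.6579 %


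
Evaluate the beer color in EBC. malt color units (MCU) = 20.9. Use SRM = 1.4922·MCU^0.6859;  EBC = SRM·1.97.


SRM = 1.4922·20.9^0.6859 = 12.0037
EBC = 12.0037·1.97

23.6473 EBC


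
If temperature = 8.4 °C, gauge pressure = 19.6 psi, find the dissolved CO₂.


vols = (P + 14.695)·(0.01821 + 0.09011·e^(−0.04·T))
vols = (19.6 + 14.695)·(0.01821 + 0.09011·e^(−0.04·8.4))

2.8329 volumes


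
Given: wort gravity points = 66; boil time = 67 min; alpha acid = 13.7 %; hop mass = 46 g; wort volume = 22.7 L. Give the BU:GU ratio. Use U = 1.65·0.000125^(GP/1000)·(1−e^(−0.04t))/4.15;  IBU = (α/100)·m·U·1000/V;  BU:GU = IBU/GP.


U = 1.65·0.000125^(66/1000)·(1−e^(−0.04·67))/4.15 = 0.2046
IBU = (13.7/100)·46·0.2046·1000/22.7 = 56.8117
BU:GU = 56.8117/66

0.8608


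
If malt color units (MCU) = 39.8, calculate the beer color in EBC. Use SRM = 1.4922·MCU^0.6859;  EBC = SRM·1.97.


SRM = 1.4922·39.8^0.6859 = 18.6718
EBC = 18.6718·1.97

36.7835 EBC


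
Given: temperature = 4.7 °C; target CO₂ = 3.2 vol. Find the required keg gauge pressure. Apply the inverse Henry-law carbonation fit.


psi = vols/(0.01821 + 0.09011·e^(−0.04·T)) − 14.695
psi = 3.2/(0.01821 + 0.09011·e^(−0.04·4.7)) − 14.695

19.7594 psi


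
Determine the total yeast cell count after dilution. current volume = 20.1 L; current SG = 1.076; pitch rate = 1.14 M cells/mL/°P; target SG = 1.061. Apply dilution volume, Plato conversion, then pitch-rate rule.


V_w = V·((SG_c−1)/(SG_t−1)−1);  °P = 259 − 259/SG_t;  cells = rate·(V+V_w)·°P
V_w = 20.1·((1.076−1)/(1.061−1)−1) = 4.9426
V_final = 20.1 + 4.9426 = 25.0426
°P = 259 − 259/1.061 = 14.8907
cells = 1.14·25.0426·14.8907

425.1076 billion cells


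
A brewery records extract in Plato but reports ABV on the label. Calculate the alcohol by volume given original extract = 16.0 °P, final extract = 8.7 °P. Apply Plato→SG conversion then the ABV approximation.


SG = 259/(259 − P);  ABV = (OG − FG)·131.25
OG = 259/(259 − 16.0) = 1.0658
FG = 259/(259 − 8.7) = 1.0348
ABV = (1.0658 − 1.0348)·131.25

4.0799 % ABV


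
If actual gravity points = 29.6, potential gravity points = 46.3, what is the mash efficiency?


efficiency = actual / potential × 100
efficiency = 29.6 / 46.3 × 100

63.9309 %


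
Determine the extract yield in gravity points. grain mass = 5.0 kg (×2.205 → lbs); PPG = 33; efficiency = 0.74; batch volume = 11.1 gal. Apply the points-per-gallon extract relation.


points = lbs × PPG × eff / vol
lbs = 5.0 × 2.205 = 11.0250
points = 11.0250 × 33 × 0.74 / 11.1

24.2550 points


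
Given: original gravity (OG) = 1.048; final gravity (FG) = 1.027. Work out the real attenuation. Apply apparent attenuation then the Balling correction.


AA = (OG−FG)/(OG−1)·100;  RA = AA·0.8192
AA = (1.048 − 1.027)/(1.048 − 1)·100 = 43.7500
RA = 43.7500·0.8192

35.8400 %


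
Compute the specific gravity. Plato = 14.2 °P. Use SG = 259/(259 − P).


SG = 259/(259 − 14.2)

1.0580


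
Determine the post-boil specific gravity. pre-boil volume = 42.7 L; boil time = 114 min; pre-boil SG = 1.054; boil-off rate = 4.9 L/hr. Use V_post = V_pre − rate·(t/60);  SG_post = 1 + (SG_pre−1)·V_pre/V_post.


V_post = 42.7 − 4.9·(114/60) = 33.3900
SG_post = 1 + (1.054 − 1)·42.7/33.3900

1.0691


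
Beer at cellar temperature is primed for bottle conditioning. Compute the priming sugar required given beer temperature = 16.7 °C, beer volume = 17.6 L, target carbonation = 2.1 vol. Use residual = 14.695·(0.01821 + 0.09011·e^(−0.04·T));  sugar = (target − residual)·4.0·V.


residual = 14.695·(0.01821 + 0.09011·e^(−0.04·16.7)) = 0.9465
sugar = (2.1 − 0.9465)·4.0·17.6

81.2036 g


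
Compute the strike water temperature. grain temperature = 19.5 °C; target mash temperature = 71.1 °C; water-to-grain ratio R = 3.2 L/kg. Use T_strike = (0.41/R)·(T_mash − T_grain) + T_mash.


T_strike = (0.41/3.2)·(71.1 − 19.5) + 71.1

77.7112 °C


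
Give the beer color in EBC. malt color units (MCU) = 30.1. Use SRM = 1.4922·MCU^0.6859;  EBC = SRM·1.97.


SRM = 1.4922·30.1^0.6859 = 15.4161
EBC = 15.4161·1.97

30.3698 EBC


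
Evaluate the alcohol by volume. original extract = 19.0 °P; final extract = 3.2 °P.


SG = 259/(259 − P);  ABV = (OG − FG)·131.25
OG = 259/(259 − 19.0) = 1.0792
FG = 259/(259 − 3.2) = 1.0125
ABV = (1.0792 − 1.0125)·131.25

8.7487 % ABV


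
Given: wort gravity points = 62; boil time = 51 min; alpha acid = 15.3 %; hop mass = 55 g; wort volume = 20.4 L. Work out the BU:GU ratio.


U = 1.65·0.000125^(GP/1000)·(1−e^(−0.04t))/4.15;  IBU = (α/100)·m·U·1000/V;  BU:GU = IBU/GP
U = 1.65·0.000125^(62/1000)·(1−e^(−0.04·51))/4.15 = 0.1981
IBU = (15.3/100)·55·0.1981·1000/20.4 = 81.7284
BU:GU = 81.7284/62

1.3182


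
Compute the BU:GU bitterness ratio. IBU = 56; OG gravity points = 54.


BU:GU = IBU / OG_points
BU:GU = 56 / 54

1.0370


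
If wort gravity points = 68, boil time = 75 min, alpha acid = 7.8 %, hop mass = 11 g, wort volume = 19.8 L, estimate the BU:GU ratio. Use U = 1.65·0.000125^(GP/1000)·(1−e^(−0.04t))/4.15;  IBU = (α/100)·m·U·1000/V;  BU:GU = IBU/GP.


U = 1.65·0.000125^(68/1000)·(1−e^(−0.04·75))/4.15 = 0.2050
IBU = (7.8/100)·11·0.2050·1000/19.8 = 8.8852
BU:GU = 8.8852/68

0.1307


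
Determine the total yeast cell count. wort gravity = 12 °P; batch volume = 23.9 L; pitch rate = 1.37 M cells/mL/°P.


cells (billions) = rate · V_L · °P
cells = 1.37 · 23.9 · 12

392.9160 billion cells


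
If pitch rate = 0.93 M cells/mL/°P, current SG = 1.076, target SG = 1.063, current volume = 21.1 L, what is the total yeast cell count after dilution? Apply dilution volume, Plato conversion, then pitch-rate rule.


V_w = V·((SG_c−1)/(SG_t−1)−1);  °P = 259 − 259/SG_t;  cells = rate·(V+V_w)·°P
V_w = 21.1·((1.076−1)/(1.063−1)−1) = 4.3540
V_final = 21.1 + 4.3540 = 25.4540
°P = 259 − 259/1.063 = 15.3500
cells = 0.93·25.4540·15.3500

363.3670 billion cells


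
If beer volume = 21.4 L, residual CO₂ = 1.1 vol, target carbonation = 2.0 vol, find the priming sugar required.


sugar = (target − residual)·4.0·V
sugar = (2.0 − 1.1)·4.0·21.4

77.0400 g


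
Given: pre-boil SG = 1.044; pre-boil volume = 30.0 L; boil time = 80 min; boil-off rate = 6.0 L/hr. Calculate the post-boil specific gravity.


V_post = V_pre − rate·(t/60);  SG_post = 1 + (SG_pre−1)·V_pre/V_post
V_post = 30.0 − 6.0·(80/60) = 22.0000
SG_post = 1 + (1.044 − 1)·30.0/22.0000

1.0600


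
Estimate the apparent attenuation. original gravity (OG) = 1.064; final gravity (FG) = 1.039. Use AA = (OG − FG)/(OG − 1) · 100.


AA = (1.064 − 1.039)/(1.064 − 1) · 100

39.0625 %


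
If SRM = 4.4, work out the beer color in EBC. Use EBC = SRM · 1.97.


EBC = 4.4 · 1.97

8.6680 EBC


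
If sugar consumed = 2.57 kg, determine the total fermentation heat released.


Q = m_sugar · 590 kJ/kg
Q = 2.57 · 590

1516.3000 kJ


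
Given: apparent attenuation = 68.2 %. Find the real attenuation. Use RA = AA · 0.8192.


RA = 68.2 · 0.8192

55.8694 %


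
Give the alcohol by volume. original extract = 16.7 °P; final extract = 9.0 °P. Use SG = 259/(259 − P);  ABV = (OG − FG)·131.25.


OG = 259/(259 − 16.7) = 1.0689
FG = 259/(259 − 9.0) = 1.0360
ABV = (1.0689 − 1.0360)·131.25

4.3211 % ABV


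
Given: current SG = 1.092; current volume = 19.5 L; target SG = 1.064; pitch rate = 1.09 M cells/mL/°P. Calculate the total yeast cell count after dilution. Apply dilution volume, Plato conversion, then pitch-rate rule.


V_w = V·((SG_c−1)/(SG_t−1)−1);  °P = 259 − 259/SG_t;  cells = rate·(V+V_w)·°P
V_w = 19.5·((1.092−1)/(1.064−1)−1) = 8.5312
V_final = 19.5 + 8.5312 = 28.0312
°P = 259 − 259/1.064 = 15.5789
cells = 1.09·28.0312·15.5789

476.0001 billion cells


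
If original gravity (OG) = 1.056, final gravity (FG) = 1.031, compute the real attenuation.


AA = (OG−FG)/(OG−1)·100;  RA = AA·0.8192
AA = (1.056 − 1.031)/(1.056 − 1)·100 = 44.6429
RA = 44.6429·0.8192

36.5714 %


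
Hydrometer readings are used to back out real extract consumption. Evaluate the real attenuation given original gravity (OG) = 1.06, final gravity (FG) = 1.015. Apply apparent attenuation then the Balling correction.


AA = (OG−FG)/(OG−1)·100;  RA = AA·0.8192
AA = (1.06 − 1.015)/(1.06 − 1)·100 = 75.0000
RA = 75.0000·0.8192

61.4400 %


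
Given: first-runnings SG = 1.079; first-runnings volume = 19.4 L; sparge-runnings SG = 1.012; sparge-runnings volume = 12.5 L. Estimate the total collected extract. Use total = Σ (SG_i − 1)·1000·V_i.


first = (1.079 − 1)·1000·19.4 = 1532.6000
sparge = (1.012 − 1)·1000·12.5 = 150.0000
total = 1532.6000 + 150.0000

1682.6000 gravity·L


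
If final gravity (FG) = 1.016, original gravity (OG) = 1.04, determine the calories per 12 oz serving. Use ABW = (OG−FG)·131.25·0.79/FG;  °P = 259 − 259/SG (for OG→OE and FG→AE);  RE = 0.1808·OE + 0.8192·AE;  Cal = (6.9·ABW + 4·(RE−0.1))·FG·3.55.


ABW = (1.04 − 1.016)·131.25·0.79/1.016 = 2.4493
OE = 259 − 259/1.04 = 9.9615 °P
AE = 259 − 259/1.016 = 4.0787 °P
RE = 0.1808·9.9615 + 0.8192·4.0787 = 5.1424 °P
Cal = (6.9·2.4493 + 4·(5.1424−0.1))·1.016·3.55

133.7028 kcal


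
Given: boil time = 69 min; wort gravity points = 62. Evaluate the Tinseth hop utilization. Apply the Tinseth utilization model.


U = 1.65·0.000125^(GP/1000) · (1 − e^(−0.04·t))/4.15
bigness = 1.65·0.000125^(62/1000) = 0.9451
boil_factor = (1 − e^(−0.04·69))/4.15 = 0.2257
U = 0.9451 · 0.2257

0.2133


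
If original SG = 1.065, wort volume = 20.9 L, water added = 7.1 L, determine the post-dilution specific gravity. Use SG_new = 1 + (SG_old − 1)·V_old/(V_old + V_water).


pts = (1.065 − 1)·1000·20.9/(20.9 + 7.1) = 48.5179
SG_new = 1 + 48.5179/1000

1.0485


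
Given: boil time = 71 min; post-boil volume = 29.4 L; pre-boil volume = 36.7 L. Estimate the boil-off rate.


rate = (V_pre − V_post) / (t_min/60)
rate = (36.7 − 29.4) / (71/60)

6.1690 L/hr


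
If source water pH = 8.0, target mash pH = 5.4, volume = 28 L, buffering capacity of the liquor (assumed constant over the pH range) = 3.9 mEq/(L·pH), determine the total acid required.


acid = buffering capacity · (pH_source − pH_target) · V
acid = 3.9 · (8.0 − 5.4) · 28

283.9200 mEq


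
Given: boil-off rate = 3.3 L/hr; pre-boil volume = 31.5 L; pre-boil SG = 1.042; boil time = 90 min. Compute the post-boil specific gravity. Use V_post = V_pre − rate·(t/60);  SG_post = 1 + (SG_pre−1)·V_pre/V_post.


V_post = 31.5 − 3.3·(90/60) = 26.5500
SG_post = 1 + (1.042 − 1)·31.5/26.5500

1.0498


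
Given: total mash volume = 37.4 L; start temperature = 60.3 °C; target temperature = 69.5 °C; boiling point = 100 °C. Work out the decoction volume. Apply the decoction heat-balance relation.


V_dec = V_total·(T_target − T_start)/(T_boil − T_start)
V_dec = 37.4·(69.5 − 60.3)/(100 − 60.3)

8.6670 L


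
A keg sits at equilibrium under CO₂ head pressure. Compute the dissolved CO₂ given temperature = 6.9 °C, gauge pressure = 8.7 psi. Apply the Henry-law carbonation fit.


vols = (P + 14.695)·(0.01821 + 0.09011·e^(−0.04·T))
vols = (8.7 + 14.695)·(0.01821 + 0.09011·e^(−0.04·6.9))

2.0257 volumes


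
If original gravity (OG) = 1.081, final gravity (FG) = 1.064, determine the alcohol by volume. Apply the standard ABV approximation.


ABV = (OG − FG) · 131.25
ABV = (1.081 − 1.064) · 131.25

2.2312 % ABV


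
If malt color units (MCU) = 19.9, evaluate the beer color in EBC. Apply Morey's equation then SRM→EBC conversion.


SRM = 1.4922·MCU^0.6859;  EBC = SRM·1.97
SRM = 1.4922·19.9^0.6859 = 11.6067
EBC = 11.6067·1.97

22.8653 EBC


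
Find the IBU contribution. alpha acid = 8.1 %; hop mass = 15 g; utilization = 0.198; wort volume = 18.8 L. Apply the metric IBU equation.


IBU = (α/100)·mass·U·1000 / V
IBU = (8.1/100)·15·0.198·1000 / 18.8

12.7963 IBU


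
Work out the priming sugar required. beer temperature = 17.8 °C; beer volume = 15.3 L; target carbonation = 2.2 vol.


residual = 14.695·(0.01821 + 0.09011·e^(−0.04·T));  sugar = (target − residual)·4.0·V
residual = 14.695·(0.01821 + 0.09011·e^(−0.04·17.8)) = 0.9173
sugar = (2.2 − 0.9173)·4.0·15.3

78.5004 g


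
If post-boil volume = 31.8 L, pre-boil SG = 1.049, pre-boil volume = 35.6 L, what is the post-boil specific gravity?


SG_post = 1 + (SG_pre − 1)·V_pre/V_post
pts_pre = (1.049 − 1)·1000 = 49.0000
pts_post = 49.0000·35.6/31.8 = 54.8553
SG_post = 1 + 54.8553/1000

1.0549


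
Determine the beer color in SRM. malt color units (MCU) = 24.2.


SRM = 1.4922 · MCU^0.6859
SRM = 1.4922 · 24.2^0.6859

13.2735 SRM


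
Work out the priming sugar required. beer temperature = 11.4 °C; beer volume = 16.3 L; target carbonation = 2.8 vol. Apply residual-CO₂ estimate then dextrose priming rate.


residual = 14.695·(0.01821 + 0.09011·e^(−0.04·T));  sugar = (target − residual)·4.0·V
residual = 14.695·(0.01821 + 0.09011·e^(−0.04·11.4)) = 1.1069
sugar = (2.8 − 1.1069)·4.0·16.3

110.3920 g


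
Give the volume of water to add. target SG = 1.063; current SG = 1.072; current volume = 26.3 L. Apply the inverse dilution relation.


V_water = V·((SG_curr − 1)/(SG_target − 1) − 1)
V_water = 26.3·((1.072 − 1)/(1.063 − 1) − 1)

3.7571 L


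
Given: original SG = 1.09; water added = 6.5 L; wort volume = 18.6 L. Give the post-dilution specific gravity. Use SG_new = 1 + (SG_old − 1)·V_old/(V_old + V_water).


pts = (1.09 − 1)·1000·18.6/(18.6 + 6.5) = 66.6932
SG_new = 1 + 66.6932/1000

1.0667


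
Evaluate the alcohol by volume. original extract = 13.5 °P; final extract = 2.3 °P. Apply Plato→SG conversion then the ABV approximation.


SG = 259/(259 − P);  ABV = (OG − FG)·131.25
OG = 259/(259 − 13.5) = 1.0550
FG = 259/(259 − 2.3) = 1.0090
ABV = (1.0550 − 1.0090)·131.25

6.0414 % ABV


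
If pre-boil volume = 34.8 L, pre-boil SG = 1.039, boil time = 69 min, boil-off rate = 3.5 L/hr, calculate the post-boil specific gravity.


V_post = V_pre − rate·(t/60);  SG_post = 1 + (SG_pre−1)·V_pre/V_post
V_post = 34.8 − 3.5·(69/60) = 30.7750
SG_post = 1 + (1.039 − 1)·34.8/30.7750

1.0441


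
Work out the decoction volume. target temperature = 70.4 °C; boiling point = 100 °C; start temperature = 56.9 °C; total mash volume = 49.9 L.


V_dec = V_total·(T_target − T_start)/(T_boil − T_start)
V_dec = 49.9·(70.4 − 56.9)/(100 − 56.9)

15.6299 L


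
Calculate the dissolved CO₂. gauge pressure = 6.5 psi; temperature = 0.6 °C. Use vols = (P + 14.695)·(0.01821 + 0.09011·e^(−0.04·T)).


vols = (6.5 + 14.695)·(0.01821 + 0.09011·e^(−0.04·0.6))

2.2506 volumes


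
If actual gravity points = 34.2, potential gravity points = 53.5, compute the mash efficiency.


efficiency = actual / potential × 100
efficiency = 34.2 / 53.5 × 100

63.9252 %


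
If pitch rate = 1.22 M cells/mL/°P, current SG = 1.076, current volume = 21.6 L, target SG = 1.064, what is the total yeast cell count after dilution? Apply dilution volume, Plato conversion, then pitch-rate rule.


V_w = V·((SG_c−1)/(SG_t−1)−1);  °P = 259 − 259/SG_t;  cells = rate·(V+V_w)·°P
V_w = 21.6·((1.076−1)/(1.064−1)−1) = 4.0500
V_final = 21.6 + 4.0500 = 25.6500
°P = 259 − 259/1.064 = 15.5789
cells = 1.22·25.6500·15.5789

487.5120 billion cells


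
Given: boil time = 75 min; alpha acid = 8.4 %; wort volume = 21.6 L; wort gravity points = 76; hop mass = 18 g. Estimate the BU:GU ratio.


U = 1.65·0.000125^(GP/1000)·(1−e^(−0.04t))/4.15;  IBU = (α/100)·m·U·1000/V;  BU:GU = IBU/GP
U = 1.65·0.000125^(76/1000)·(1−e^(−0.04·75))/4.15 = 0.1908
IBU = (8.4/100)·18·0.1908·1000/21.6 = 13.3573
BU:GU = 13.3573/76

0.1758


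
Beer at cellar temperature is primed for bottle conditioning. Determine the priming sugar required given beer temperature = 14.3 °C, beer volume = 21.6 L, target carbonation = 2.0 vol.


residual = 14.695·(0.01821 + 0.09011·e^(−0.04·T));  sugar = (target − residual)·4.0·V
residual = 14.695·(0.01821 + 0.09011·e^(−0.04·14.3)) = 1.0149
sugar = (2.0 − 1.0149)·4.0·21.6

85.1084 g


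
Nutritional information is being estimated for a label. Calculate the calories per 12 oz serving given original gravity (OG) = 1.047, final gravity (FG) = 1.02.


ABW = (OG−FG)·131.25·0.79/FG;  °P = 259 − 259/SG (for OG→OE and FG→AE);  RE = 0.1808·OE + 0.8192·AE;  Cal = (6.9·ABW + 4·(RE−0.1))·FG·3.55
ABW = (1.047 − 1.02)·131.25·0.79/1.02 = 2.7447
OE = 259 − 259/1.047 = 11.6266 °P
AE = 259 − 259/1.02 = 5.0784 °P
RE = 0.1808·11.6266 + 0.8192·5.0784 = 6.2623 °P
Cal = (6.9·2.7447 + 4·(6.2623−0.1))·1.02·3.55

157.8305 kcal


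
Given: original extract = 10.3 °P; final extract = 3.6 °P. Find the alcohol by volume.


SG = 259/(259 − P);  ABV = (OG − FG)·131.25
OG = 259/(259 − 10.3) = 1.0414
FG = 259/(259 − 3.6) = 1.0141
ABV = (1.0414 − 1.0141)·131.25

3.5857 % ABV


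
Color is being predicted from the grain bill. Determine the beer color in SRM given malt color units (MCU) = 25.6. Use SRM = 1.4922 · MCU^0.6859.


SRM = 1.4922 · 25.6^0.6859

13.7955 SRM


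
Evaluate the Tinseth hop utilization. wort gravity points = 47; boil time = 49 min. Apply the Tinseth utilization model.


U = 1.65·0.000125^(GP/1000) · (1 − e^(−0.04·t))/4.15
bigness = 1.65·0.000125^(47/1000) = 1.0815
boil_factor = (1 − e^(−0.04·49))/4.15 = 0.2070
U = 1.0815 · 0.2070

0.2239


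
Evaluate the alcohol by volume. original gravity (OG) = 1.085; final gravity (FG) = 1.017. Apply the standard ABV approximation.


ABV = (OG − FG) · 131.25
ABV = (1.085 − 1.017) · 131.25

8.9250 % ABV


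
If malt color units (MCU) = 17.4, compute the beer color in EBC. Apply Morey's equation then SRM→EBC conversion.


SRM = 1.4922·MCU^0.6859;  EBC = SRM·1.97
SRM = 1.4922·17.4^0.6859 = 10.5857
EBC = 10.5857·1.97

20.8538 EBC


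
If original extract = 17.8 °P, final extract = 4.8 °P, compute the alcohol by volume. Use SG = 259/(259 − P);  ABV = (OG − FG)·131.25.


OG = 259/(259 − 17.8) = 1.0738
FG = 259/(259 − 4.8) = 1.0189
ABV = (1.0738 − 1.0189)·131.25

7.2076 % ABV


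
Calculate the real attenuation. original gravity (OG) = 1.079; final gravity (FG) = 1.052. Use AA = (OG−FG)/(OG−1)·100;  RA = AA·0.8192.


AA = (1.079 − 1.052)/(1.079 − 1)·100 = 34.1772
RA = 34.1772·0.8192

27.9980 %


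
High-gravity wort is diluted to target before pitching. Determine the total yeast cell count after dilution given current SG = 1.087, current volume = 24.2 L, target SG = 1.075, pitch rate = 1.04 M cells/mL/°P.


V_w = V·((SG_c−1)/(SG_t−1)−1);  °P = 259 − 259/SG_t;  cells = rate·(V+V_w)·°P
V_w = 24.2·((1.087−1)/(1.075−1)−1) = 3.8720
V_final = 24.2 + 3.8720 = 28.0720
°P = 259 − 259/1.075 = 18.0698
cells = 1.04·28.0720·18.0698

527.5447 billion cells


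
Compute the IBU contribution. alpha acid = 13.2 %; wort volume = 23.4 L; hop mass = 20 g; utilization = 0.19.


IBU = (α/100)·mass·U·1000 / V
IBU = (13.2/100)·20·0.19·1000 / 23.4

21.4359 IBU


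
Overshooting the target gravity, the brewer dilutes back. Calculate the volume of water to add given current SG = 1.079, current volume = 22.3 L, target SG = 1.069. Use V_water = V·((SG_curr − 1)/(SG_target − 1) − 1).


V_water = 22.3·((1.079 − 1)/(1.069 − 1) − 1)

3.2319 L


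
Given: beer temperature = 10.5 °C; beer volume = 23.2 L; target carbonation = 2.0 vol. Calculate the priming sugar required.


residual = 14.695·(0.01821 + 0.09011·e^(−0.04·T));  sugar = (target − residual)·4.0·V
residual = 14.695·(0.01821 + 0.09011·e^(−0.04·10.5)) = 1.1376
sugar = (2.0 − 1.1376)·4.0·23.2

80.0274 g


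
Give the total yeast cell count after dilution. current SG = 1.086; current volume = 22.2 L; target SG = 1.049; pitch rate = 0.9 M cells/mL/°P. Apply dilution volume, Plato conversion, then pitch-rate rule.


V_w = V·((SG_c−1)/(SG_t−1)−1);  °P = 259 − 259/SG_t;  cells = rate·(V+V_w)·°P
V_w = 22.2·((1.086−1)/(1.049−1)−1) = 16.7633
V_final = 22.2 + 16.7633 = 38.9633
°P = 259 − 259/1.049 = 12.0982
cells = 0.9·38.9633·12.0982

424.2464 billion cells


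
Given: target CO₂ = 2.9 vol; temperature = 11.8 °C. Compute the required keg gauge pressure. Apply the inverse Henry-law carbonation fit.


psi = vols/(0.01821 + 0.09011·e^(−0.04·T)) − 14.695
psi = 2.9/(0.01821 + 0.09011·e^(−0.04·11.8)) − 14.695

24.2749 psi


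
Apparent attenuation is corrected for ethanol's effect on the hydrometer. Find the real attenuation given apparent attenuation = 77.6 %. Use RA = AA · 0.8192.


RA = 77.6 · 0.8192

63.5699 %


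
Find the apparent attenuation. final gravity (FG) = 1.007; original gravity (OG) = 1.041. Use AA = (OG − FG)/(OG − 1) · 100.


AA = (1.041 − 1.007)/(1.041 − 1) · 100

82.9268 %


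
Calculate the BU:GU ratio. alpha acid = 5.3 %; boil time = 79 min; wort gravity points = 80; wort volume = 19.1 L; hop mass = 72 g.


U = 1.65·0.000125^(GP/1000)·(1−e^(−0.04t))/4.15;  IBU = (α/100)·m·U·1000/V;  BU:GU = IBU/GP
U = 1.65·0.000125^(80/1000)·(1−e^(−0.04·79))/4.15 = 0.1855
IBU = (5.3/100)·72·0.1855·1000/19.1 = 37.0626
BU:GU = 37.0626/80

0.4633


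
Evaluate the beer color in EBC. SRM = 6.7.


EBC = SRM · 1.97
EBC = 6.7 · 1.97

13.1990 EBC


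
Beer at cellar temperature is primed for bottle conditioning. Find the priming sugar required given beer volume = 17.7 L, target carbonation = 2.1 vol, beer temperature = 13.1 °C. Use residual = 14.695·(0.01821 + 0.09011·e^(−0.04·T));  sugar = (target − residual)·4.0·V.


residual = 14.695·(0.01821 + 0.09011·e^(−0.04·13.1)) = 1.0517
sugar = (2.1 − 1.0517)·4.0·17.7

74.2198 g


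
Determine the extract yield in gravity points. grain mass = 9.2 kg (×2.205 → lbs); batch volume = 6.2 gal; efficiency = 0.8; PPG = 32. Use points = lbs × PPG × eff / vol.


lbs = 9.2 × 2.205 = 20.2860
points = 20.2860 × 32 × 0.8 / 6.2

83.7615 points


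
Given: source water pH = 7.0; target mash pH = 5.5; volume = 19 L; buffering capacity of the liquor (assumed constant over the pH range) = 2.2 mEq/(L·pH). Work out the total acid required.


acid = buffering capacity · (pH_source − pH_target) · V
acid = 2.2 · (7.0 − 5.5) · 19

62.7000 mEq


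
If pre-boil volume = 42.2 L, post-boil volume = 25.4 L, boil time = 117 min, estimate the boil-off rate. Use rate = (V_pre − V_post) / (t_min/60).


rate = (42.2 − 25.4) / (117/60)

8.6154 L/hr


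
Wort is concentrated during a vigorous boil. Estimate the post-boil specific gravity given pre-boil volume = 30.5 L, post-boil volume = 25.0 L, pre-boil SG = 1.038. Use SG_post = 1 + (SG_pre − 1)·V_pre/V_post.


pts_pre = (1.038 − 1)·1000 = 38.0000
pts_post = 38.0000·30.5/25.0 = 46.3600
SG_post = 1 + 46.3600/1000

1.0464


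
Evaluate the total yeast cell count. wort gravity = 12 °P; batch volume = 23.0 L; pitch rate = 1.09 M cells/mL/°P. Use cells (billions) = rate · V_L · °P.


cells = 1.09 · 23.0 · 12

300.8400 billion cells


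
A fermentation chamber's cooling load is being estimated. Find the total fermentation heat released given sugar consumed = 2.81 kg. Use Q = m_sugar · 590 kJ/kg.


Q = 2.81 · 590

1657.9000 kJ


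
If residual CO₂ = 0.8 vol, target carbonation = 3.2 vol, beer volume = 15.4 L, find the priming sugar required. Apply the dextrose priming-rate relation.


sugar = (target − residual)·4.0·V
sugar = (3.2 − 0.8)·4.0·15.4

147.8400 g


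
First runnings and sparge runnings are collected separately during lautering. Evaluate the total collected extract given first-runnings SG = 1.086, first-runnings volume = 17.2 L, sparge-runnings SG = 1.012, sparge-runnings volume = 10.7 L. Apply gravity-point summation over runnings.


total = Σ (SG_i − 1)·1000·V_i
first = (1.086 − 1)·1000·17.2 = 1479.2000
sparge = (1.012 − 1)·1000·10.7 = 128.4000
total = 1479.2000 + 128.4000

1607.6000 gravity·L


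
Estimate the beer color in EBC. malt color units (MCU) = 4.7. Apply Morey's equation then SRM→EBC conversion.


SRM = 1.4922·MCU^0.6859;  EBC = SRM·1.97
SRM = 1.4922·4.7^0.6859 = 4.3134
EBC = 4.3134·1.97

8.4974 EBC


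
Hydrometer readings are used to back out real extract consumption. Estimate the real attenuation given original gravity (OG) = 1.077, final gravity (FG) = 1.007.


AA = (OG−FG)/(OG−1)·100;  RA = AA·0.8192
AA = (1.077 − 1.007)/(1.077 − 1)·100 = 90.9091
RA = 90.9091·0.8192

74.4727 %


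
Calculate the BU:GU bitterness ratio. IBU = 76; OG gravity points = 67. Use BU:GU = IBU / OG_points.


BU:GU = 76 / 67

1.1343


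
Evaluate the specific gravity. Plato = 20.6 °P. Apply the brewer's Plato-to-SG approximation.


SG = 259/(259 − P)
SG = 259/(259 − 20.6)

1.0864


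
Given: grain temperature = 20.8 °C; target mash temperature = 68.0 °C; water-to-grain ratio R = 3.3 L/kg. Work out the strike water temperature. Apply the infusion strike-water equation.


T_strike = (0.41/R)·(T_mash − T_grain) + T_mash
T_strike = (0.41/3.3)·(68.0 − 20.8) + 68.0

73.8642 °C


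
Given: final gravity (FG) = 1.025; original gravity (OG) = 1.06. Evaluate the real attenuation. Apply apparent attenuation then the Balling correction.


AA = (OG−FG)/(OG−1)·100;  RA = AA·0.8192
AA = (1.06 − 1.025)/(1.06 − 1)·100 = 58.3333
RA = 58.3333·0.8192

47.7867 %


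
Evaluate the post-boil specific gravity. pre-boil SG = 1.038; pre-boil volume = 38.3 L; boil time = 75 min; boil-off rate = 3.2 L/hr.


V_post = V_pre − rate·(t/60);  SG_post = 1 + (SG_pre−1)·V_pre/V_post
V_post = 38.3 − 3.2·(75/60) = 34.3000
SG_post = 1 + (1.038 − 1)·38.3/34.3000

1.0424


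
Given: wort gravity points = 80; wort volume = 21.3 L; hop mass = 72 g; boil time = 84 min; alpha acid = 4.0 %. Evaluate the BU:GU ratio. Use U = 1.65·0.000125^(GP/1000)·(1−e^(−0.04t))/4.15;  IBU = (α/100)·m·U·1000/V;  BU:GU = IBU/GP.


U = 1.65·0.000125^(80/1000)·(1−e^(−0.04·84))/4.15 = 0.1870
IBU = (4.0/100)·72·0.1870·1000/21.3 = 25.2841
BU:GU = 25.2841/80

0.3161


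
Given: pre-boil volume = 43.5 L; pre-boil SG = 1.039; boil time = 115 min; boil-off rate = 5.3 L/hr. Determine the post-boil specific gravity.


V_post = V_pre − rate·(t/60);  SG_post = 1 + (SG_pre−1)·V_pre/V_post
V_post = 43.5 − 5.3·(115/60) = 33.3417
SG_post = 1 + (1.039 − 1)·43.5/33.3417

1.0509


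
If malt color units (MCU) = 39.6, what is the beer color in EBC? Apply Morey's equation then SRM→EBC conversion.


SRM = 1.4922·MCU^0.6859;  EBC = SRM·1.97
SRM = 1.4922·39.6^0.6859 = 18.6074
EBC = 18.6074·1.97

36.6566 EBC


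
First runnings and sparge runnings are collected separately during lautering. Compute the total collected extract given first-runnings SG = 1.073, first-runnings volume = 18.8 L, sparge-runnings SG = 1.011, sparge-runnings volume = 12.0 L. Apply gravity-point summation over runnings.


total = Σ (SG_i − 1)·1000·V_i
first = (1.073 − 1)·1000·18.8 = 1372.4000
sparge = (1.011 − 1)·1000·12.0 = 132.0000
total = 1372.4000 + 132.0000

1504.4000 gravity·L


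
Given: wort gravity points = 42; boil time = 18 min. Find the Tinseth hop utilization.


U = 1.65·0.000125^(GP/1000) · (1 − e^(−0.04·t))/4.15
bigness = 1.65·0.000125^(42/1000) = 1.1312
boil_factor = (1 − e^(−0.04·18))/4.15 = 0.1237
U = 1.1312 · 0.1237

0.1399


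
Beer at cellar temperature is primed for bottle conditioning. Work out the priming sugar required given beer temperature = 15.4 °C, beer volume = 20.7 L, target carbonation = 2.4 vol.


residual = 14.695·(0.01821 + 0.09011·e^(−0.04·T));  sugar = (target − residual)·4.0·V
residual = 14.695·(0.01821 + 0.09011·e^(−0.04·15.4)) = 0.9828
sugar = (2.4 − 0.9828)·4.0·20.7

117.3459 g


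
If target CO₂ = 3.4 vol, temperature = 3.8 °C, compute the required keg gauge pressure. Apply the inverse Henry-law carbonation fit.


psi = vols/(0.01821 + 0.09011·e^(−0.04·T)) − 14.695
psi = 3.4/(0.01821 + 0.09011·e^(−0.04·3.8)) − 14.695

20.8649 psi


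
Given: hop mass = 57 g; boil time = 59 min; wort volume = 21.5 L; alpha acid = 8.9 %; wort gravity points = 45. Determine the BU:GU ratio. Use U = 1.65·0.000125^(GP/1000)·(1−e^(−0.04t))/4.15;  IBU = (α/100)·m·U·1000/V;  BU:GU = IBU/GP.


U = 1.65·0.000125^(45/1000)·(1−e^(−0.04·59))/4.15 = 0.2403
IBU = (8.9/100)·57·0.2403·1000/21.5 = 56.6957
BU:GU = 56.6957/45

1.2599


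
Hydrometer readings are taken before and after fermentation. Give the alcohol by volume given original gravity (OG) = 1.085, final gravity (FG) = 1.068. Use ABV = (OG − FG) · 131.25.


ABV = (1.085 − 1.068) · 131.25

2.2312 % ABV


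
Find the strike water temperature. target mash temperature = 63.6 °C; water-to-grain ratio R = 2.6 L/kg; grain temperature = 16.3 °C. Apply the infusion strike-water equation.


T_strike = (0.41/R)·(T_mash − T_grain) + T_mash
T_strike = (0.41/2.6)·(63.6 − 16.3) + 63.6

71.0588 °C


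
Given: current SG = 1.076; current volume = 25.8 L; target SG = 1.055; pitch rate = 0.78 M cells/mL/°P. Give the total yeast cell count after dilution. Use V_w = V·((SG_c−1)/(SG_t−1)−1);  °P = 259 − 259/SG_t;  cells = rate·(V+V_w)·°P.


V_w = 25.8·((1.076−1)/(1.055−1)−1) = 9.8509
V_final = 25.8 + 9.8509 = 35.6509
°P = 259 − 259/1.055 = 13.5024
cells = 0.78·35.6509·13.5024

375.4700 billion cells


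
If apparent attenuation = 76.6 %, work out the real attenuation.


RA = AA · 0.8192
RA = 76.6 · 0.8192

62.7507 %


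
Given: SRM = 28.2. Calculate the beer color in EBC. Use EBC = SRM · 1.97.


EBC = 28.2 · 1.97

55.5540 EBC


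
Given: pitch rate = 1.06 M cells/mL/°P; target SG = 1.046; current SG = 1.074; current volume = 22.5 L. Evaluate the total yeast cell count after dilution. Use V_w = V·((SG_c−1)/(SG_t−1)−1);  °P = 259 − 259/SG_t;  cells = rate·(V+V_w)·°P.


V_w = 22.5·((1.074−1)/(1.046−1)−1) = 13.6957
V_final = 22.5 + 13.6957 = 36.1957
°P = 259 − 259/1.046 = 11.3901
cells = 1.06·36.1957·11.3901

437.0068 billion cells


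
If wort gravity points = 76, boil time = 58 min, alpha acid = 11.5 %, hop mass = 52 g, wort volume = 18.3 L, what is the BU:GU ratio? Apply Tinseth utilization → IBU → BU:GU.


U = 1.65·0.000125^(GP/1000)·(1−e^(−0.04t))/4.15;  IBU = (α/100)·m·U·1000/V;  BU:GU = IBU/GP
U = 1.65·0.000125^(76/1000)·(1−e^(−0.04·58))/4.15 = 0.1811
IBU = (11.5/100)·52·0.1811·1000/18.3 = 59.1733
BU:GU = 59.1733/76

0.7786


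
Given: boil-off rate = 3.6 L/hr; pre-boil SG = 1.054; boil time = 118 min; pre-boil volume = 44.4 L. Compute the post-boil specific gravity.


V_post = V_pre − rate·(t/60);  SG_post = 1 + (SG_pre−1)·V_pre/V_post
V_post = 44.4 − 3.6·(118/60) = 37.3200
SG_post = 1 + (1.054 − 1)·44.4/37.3200

1.0642


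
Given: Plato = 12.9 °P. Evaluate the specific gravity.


SG = 259/(259 − P)
SG = 259/(259 − 12.9)

1.0524


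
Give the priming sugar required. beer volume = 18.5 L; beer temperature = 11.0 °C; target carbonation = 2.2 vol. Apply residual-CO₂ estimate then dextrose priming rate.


residual = 14.695·(0.01821 + 0.09011·e^(−0.04·T));  sugar = (target − residual)·4.0·V
residual = 14.695·(0.01821 + 0.09011·e^(−0.04·11.0)) = 1.1204
sugar = (2.2 − 1.1204)·4.0·18.5

79.8899 g


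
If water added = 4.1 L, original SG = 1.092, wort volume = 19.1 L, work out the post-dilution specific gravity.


SG_new = 1 + (SG_old − 1)·V_old/(V_old + V_water)
pts = (1.092 − 1)·1000·19.1/(19.1 + 4.1) = 75.7414
SG_new = 1 + 75.7414/1000

1.0757


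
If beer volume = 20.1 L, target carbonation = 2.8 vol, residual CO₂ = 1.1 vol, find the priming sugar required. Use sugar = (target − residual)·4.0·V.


sugar = (2.8 − 1.1)·4.0·20.1

136.6800 g


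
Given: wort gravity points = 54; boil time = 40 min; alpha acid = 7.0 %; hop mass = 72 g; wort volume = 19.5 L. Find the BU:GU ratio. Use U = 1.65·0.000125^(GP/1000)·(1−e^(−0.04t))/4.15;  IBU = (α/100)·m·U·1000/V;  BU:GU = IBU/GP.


U = 1.65·0.000125^(54/1000)·(1−e^(−0.04·40))/4.15 = 0.1953
IBU = (7.0/100)·72·0.1953·1000/19.5 = 50.4806
BU:GU = 50.4806/54

0.9348


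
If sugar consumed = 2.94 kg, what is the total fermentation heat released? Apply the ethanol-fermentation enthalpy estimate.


Q = m_sugar · 590 kJ/kg
Q = 2.94 · 590

1734.6000 kJ
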